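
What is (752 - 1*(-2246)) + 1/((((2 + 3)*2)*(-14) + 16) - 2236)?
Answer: 7075279/2360 ≈ 2998.0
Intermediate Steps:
(752 - 1*(-2246)) + 1/((((2 + 3)*2)*(-14) + 16) - 2236) = (752 + 2246) + 1/(((5*2)*(-14) + 16) - 2236) = 2998 + 1/((10*(-14) + 16) - 2236) = 2998 + 1/((-140 + 16) - 2236) = 2998 + 1/(-124 - 2236) = 2998 + 1/(-2360) = 2998 - 1/2360 = 7075279/2360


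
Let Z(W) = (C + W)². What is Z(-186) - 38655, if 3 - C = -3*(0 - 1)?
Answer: -4059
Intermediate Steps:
C = 0 (C = 3 - (-3)*(0 - 1) = 3 - (-3)*(-1) = 3 - 1*3 = 3 - 3 = 0)
Z(W) = W² (Z(W) = (0 + W)² = W²)
Z(-186) - 38655 = (-186)² - 38655 = 34596 - 38655 = -4059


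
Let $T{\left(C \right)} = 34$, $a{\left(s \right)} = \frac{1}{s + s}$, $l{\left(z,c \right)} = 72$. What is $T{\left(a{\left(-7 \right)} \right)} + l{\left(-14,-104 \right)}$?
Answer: $106$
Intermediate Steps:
$a{\left(s \right)} = \frac{1}{2 s}$
$T{\left(a{\left(-7 \right)} \right)} + l{\left(-14,-104 \right)} = 34 + 72 = 106$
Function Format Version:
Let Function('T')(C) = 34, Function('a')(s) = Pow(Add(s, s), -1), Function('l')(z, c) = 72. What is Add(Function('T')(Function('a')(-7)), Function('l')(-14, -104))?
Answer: 106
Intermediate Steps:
Function('a')(s) = Mul(Rational(1, 2), Pow(s, -1)) (Function('a')(s) = Pow(Mul(2, s), -1) = Mul(Rational(1, 2), Pow(s, -1)))
Add(Function('T')(Function('a')(-7)), Function('l')(-14, -104)) = Add(34, 72) = 106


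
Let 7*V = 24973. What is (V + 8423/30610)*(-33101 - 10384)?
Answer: -6648704224227/42854 ≈ -1.5515e+8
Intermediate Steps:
V = 24973/7 (V = (⅐)*24973 = 24973/7 ≈ 3567.6)
(V + 8423/30610)*(-33101 - 10384) = (24973/7 + 8423/30610)*(-33101 - 10384) = (24973/7 + 8423*(1/30610))*(-43485) = (24973/7 + 8423/30610)*(-43485) = (764482491/214270)*(-43485) = -6648704224227/42854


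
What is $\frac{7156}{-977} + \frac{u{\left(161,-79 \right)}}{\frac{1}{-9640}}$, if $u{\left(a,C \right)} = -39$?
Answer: $\frac{367305764}{977} \approx 3.7595 \cdot 10^{5}$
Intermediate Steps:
$\frac{7156}{-977} + \frac{u{\left(161,-79 \right)}}{\frac{1}{-9640}} = \frac{7156}{-977} - \frac{39}{\frac{1}{-9640}} = 7156 \left(- \frac{1}{977}\right) - \frac{39}{- \frac{1}{9640}} = - \frac{7156}{977} - -375960 = - \frac{7156}{977} + 375960 = \frac{367305764}{977}$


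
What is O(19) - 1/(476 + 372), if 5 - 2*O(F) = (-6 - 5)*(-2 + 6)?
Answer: 20775/848 ≈ 24.499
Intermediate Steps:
O(F) = 49/2 (O(F) = 5/2 - (-6 - 5)*(-2 + 6)/2 = 5/2 - (-11)*4/2 = 5/2 - ½*(-44) = 5/2 + 22 = 49/2)
O(19) - 1/(476 + 372) = 49/2 - 1/(476 + 372) = 49/2 - 1/848 = 20775/848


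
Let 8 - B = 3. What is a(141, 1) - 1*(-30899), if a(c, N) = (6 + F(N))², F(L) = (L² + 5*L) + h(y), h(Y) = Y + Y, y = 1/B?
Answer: 776319/25 ≈ 31053.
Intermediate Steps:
B = 5 (B = 8 - 1*3 = 8 - 3 = 5)
y = ⅕ (y = 1/5 = ⅕ ≈ 0.20000)
h(Y) = 2*Y
F(L) = ⅖ + L² + 5*L (F(L) = (L² + 5*L) + 2*(⅕) = (L² + 5*L) + ⅖ = ⅖ + L² + 5*L)
a(c, N) = (32/5 + N² + 5*N)² (a(c, N) = (6 + (⅖ + N² + 5*N))² = (32/5 + N² + 5*N)²)
a(141, 1) - 1*(-30899) = (32 + 5*1² + 25*1)²/25 - 1*(-30899) = (32 + 5*1 + 25)²/25 + 30899 = (32 + 5 + 25)²/25 + 30899 = (1/25)*62² + 30899 = (1/25)*3844 + 30899 = 3844/25 + 30899 = 776319/25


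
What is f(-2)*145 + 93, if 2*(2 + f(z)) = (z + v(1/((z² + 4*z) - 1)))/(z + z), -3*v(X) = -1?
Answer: -4003/24 ≈ -166.79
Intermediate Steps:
v(X) = ⅓ (v(X) = -⅓*(-1) = ⅓)
f(z) = -2 + (⅓ + z)/(4*z) (f(z) = -2 + ((z + ⅓)/(z + z))/2 = -2 + ((⅓ + z)/((2*z)))/2 = -2 + ((⅓ + z)*(1/(2*z)))/2 = -2 + ((⅓ + z)/(2*z))/2 = -2 + (⅓ + z)/(4*z))
f(-2)*145 + 93 = ((1/12)*(1 - 21*(-2))/(-2))*145 + 93 = ((1/12)*(-½)*(1 + 42))*145 + 93 = ((1/12)*(-½)*43)*145 + 93 = -43/24*145 + 93 = -6235/24 + 93 = -4003/24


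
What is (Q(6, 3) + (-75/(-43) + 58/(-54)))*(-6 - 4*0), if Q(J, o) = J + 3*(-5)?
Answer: 19342/387 ≈ 49.979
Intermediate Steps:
Q(J, o) = -15 + J (Q(J, o) = J - 15 = -15 + J)
(Q(6, 3) + (-75/(-43) + 58/(-54)))*(-6 - 4*0) = ((-15 + 6) + (-75/(-43) + 58/(-54)))*(-6 - 4*0) = (-9 + (-75*(-1/43) + 58*(-1/54)))*(-6 + 0) = (-9 + (75/43 - 29/27))*(-6) = (-9 + 778/1161)*(-6) = -9671/1161*(-6) = 19342/387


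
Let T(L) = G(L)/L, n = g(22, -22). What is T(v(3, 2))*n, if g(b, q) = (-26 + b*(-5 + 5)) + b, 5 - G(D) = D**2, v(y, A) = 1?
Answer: -16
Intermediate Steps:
G(D) = 5 - D**2
g(b, q) = -26 + b (g(b, q) = (-26 + b*0) + b = (-26 + 0) + b = -26 + b)
n = -4 (n = -26 + 22 = -4)
T(L) = (5 - L**2)/L
T(v(3, 2))*n = (-1*1 + 5/1)*(-4) = (-1 + 5*1)*(-4) = (-1 + 5)*(-4) = 4*(-4) = -16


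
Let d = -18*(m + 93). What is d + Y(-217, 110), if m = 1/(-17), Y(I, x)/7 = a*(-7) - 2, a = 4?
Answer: -32010/17 ≈ -1882.9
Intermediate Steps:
Y(I, x) = -210 (Y(I, x) = 7*(4*(-7) - 2) = 7*(-28 - 2) = 7*(-30) = -210)
m = -1/17 ≈ -0.058824
d = -28440/17 (d = -18*(-1/17 + 93) = -18*1580/17 = -28440/17 ≈ -1672.9)
d + Y(-217, 110) = -28440/17 - 210 = -32010/17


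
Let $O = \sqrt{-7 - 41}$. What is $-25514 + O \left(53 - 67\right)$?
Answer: $-25514 - 56 i \sqrt{3} \approx -25514.0 - 96.995 i$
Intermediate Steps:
$O = 4 i \sqrt{3}$ ($O = \sqrt{-48} = 4 i \sqrt{3} \approx 6.9282 i$)
$-25514 + O \left(53 - 67\right) = -25514 + 4 i \sqrt{3} \left(53 - 67\right) = -25514 + 4 i \sqrt{3} \left(-14\right) = -25514 - 56 i \sqrt{3}$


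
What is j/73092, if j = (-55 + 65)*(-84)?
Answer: -70/6091 ≈ -0.011492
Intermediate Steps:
j = -840 (j = 10*(-84) = -840)
j/73092 = -840/73092 = -840*1/73092 = -70/6091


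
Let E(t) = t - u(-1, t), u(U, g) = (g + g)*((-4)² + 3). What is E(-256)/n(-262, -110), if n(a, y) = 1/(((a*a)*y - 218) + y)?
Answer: -71524663296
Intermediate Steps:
n(a, y) = 1/(-218 + y + y*a²) (n(a, y) = 1/((a²*y - 218) + y) = 1/((y*a² - 218) + y) = 1/((-218 + y*a²) + y) = 1/(-218 + y + y*a²))
u(U, g) = 38*g (u(U, g) = (2*g)*(16 + 3) = (2*g)*19 = 38*g)
E(t) = -37*t (E(t) = t - 38*t = -37*t)
E(-256)/n(-262, -110) = (-37*(-256))/(1/(-218 - 110 - 110*(-262)²)) = 9472/(1/(-218 - 110 - 110*68644)) = 9472/(1/(-218 - 110 - 7550840)) = 9472/(1/(-7551168)) = 9472/(-1/7551168) = 9472*(-7551168) = -71524663296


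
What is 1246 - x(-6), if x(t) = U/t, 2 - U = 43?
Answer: 7435/6 ≈ 1239.2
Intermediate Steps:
U = -41 (U = 2 - 1*43 = 2 - 43 = -41)
x(t) = -41/t
1246 - x(-6) = 1246 - (-41)/(-6) = 1246 - (-41)*(-1)/6 = 1246 - 1*41/6 = 1246 - 41/6 = 7435/6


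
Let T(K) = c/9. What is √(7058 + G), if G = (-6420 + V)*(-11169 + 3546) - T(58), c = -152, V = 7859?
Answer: I*√98661799/3 ≈ 3311.0*I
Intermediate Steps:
T(K) = -152/9
G = -98725321/9 (G = (-6420 + 7859)*(-11169 + 3546) - 1*(-152/9) = 1439*(-7623) + 152/9 = -10969497 + 152/9 = -98725321/9 ≈ -1.0969e+7)
√(7058 + G) = √(7058 - 98725321/9) = √(-98661799/9) = I*√98661799/3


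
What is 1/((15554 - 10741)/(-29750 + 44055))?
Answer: 14305/4813 ≈ 2.9722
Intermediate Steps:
1/((15554 - 10741)/(-29750 + 44055)) = 1/(4813/14305) = 14305/4813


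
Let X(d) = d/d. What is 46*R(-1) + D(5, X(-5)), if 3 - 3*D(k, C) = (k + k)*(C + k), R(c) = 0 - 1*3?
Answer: -157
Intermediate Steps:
R(c) = -3 (R(c) = 0 - 3 = -3)
X(d) = 1
D(k, C) = 1 - 2*k*(C + k)/3 (D(k, C) = 1 - (k + k)*(C + k)/3 = 1 - 2*k*(C + k)/3)
46*R(-1) + D(5, X(-5)) = 46*(-3) + (1 - 2/3*5**2 - 2/3*1*5) = -138 + (1 - 2/3*25 - 10/3) = -138 + (1 - 50/3 - 10/3) = -138 - 19 = -157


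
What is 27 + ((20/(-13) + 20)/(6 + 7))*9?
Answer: 6723/169 ≈ 39.781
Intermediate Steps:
27 + ((20/(-13) + 20)/(6 + 7))*9 = 27 + ((20*(-1/13) + 20)/13)*9 = 27 + ((-20/13 + 20)*(1/13))*9 = 27 + ((240/13)*(1/13))*9 = 27 + (240/169)*9 = 27 + 2160/169 = 6723/169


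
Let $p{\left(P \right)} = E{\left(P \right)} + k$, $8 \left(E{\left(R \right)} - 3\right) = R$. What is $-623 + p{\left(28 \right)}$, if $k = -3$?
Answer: $- \frac{1239}{2} \approx -619.5$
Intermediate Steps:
$E{\left(R \right)} = 3 + \frac{R}{8}$
$p{\left(P \right)} = \frac{P}{8}$ ($p{\left(P \right)} = \left(3 + \frac{P}{8}\right) - 3 = \frac{P}{8}$)
$-623 + p{\left(28 \right)} = -623 + \frac{1}{8} \cdot 28 = -623 + \frac{7}{2} = - \frac{1239}{2}$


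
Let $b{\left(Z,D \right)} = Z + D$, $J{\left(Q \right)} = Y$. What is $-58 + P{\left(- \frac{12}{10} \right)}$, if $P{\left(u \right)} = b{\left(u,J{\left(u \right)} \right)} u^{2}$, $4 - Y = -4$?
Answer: $- \frac{6026}{125} \approx -48.208$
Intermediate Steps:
$Y = 8$ ($Y = 4 - -4 = 4 + 4 = 8$)
$J{\left(Q \right)} = 8$
$b{\left(Z,D \right)} = D + Z$
$P{\left(u \right)} = u^{2} \left(8 + u\right)$ ($P{\left(u \right)} = \left(8 + u\right) u^{2} = u^{2} \left(8 + u\right)$)
$-58 + P{\left(- \frac{12}{10} \right)} = -58 + \left(- \frac{12}{10}\right)^{2} \left(8 - \frac{12}{10}\right) = -58 + \left(\left(-12\right) \frac{1}{10}\right)^{2} \left(8 - \frac{6}{5}\right) = -58 + \left(- \frac{6}{5}\right)^{2} \left(8 - \frac{6}{5}\right) = -58 + \frac{36}{25} \cdot \frac{34}{5} = -58 + \frac{1224}{125} = - \frac{6026}{125}$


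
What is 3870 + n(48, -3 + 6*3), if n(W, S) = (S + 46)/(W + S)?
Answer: 243871/63 ≈ 3871.0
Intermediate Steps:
n(W, S) = (46 + S)/(S + W)
3870 + n(48, -3 + 6*3) = 3870 + (46 + (-3 + 6*3))/((-3 + 6*3) + 48) = 3870 + (46 + (-3 + 18))/((-3 + 18) + 48) = 3870 + (46 + 15)/(15 + 48) = 3870 + 61/63 = 243871/63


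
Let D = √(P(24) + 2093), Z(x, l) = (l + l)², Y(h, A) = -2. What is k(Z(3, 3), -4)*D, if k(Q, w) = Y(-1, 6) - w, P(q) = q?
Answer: 2*√2117 ≈ 92.022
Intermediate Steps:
Z(x, l) = 4*l² (Z(x, l) = (2*l)² = 4*l²)
k(Q, w) = -2 - w
D = √2117 (D = √(24 + 2093) = √2117 ≈ 46.011)
k(Z(3, 3), -4)*D = (-2 - 1*(-4))*√2117 = (-2 + 4)*√2117 = 2*√2117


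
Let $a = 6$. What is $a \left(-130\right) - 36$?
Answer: $-816$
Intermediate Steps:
$a \left(-130\right) - 36 = 6 \left(-130\right) - 36 = -780 - 36 = -816$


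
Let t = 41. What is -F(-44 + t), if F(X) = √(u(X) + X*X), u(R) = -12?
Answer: -I*√3 ≈ -1.732*I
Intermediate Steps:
F(X) = √(-12 + X²) (F(X) = √(-12 + X*X) = √(-12 + X²))
-F(-44 + t) = -√(-12 + (-44 + 41)²) = -√(-12 + (-3)²) = -√(-12 + 9) = -√(-3) = -I*√3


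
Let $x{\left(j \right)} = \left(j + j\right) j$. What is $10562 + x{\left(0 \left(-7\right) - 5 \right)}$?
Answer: $10612$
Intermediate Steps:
$x{\left(j \right)} = 2 j^{2}$ ($x{\left(j \right)} = 2 j j = 2 j^{2}$)
$10562 + x{\left(0 \left(-7\right) - 5 \right)} = 10562 + 2 \left(0 \left(-7\right) - 5\right)^{2} = 10562 + 2 \left(0 - 5\right)^{2} = 10562 + 2 \left(-5\right)^{2} = 10562 + 2 \cdot 25 = 10562 + 50 = 10612$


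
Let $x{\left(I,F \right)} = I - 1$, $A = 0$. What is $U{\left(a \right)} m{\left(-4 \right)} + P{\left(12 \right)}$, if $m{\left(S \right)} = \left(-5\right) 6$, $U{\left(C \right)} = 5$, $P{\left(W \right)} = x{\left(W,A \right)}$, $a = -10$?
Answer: $-139$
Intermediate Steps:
$x{\left(I,F \right)} = -1 + I$
$P{\left(W \right)} = -1 + W$
$m{\left(S \right)} = -30$
$U{\left(a \right)} m{\left(-4 \right)} + P{\left(12 \right)} = 5 \left(-30\right) + \left(-1 + 12\right) = -150 + 11 = -139$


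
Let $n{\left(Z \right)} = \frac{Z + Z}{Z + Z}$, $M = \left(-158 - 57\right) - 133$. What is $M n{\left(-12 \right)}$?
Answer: $-348$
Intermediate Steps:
$M = -348$ ($M = -215 - 133 = -348$)
$n{\left(Z \right)} = 1$ ($n{\left(Z \right)} = \frac{2 Z}{2 Z} = 2 Z \frac{1}{2 Z} = 1$)
$M n{\left(-12 \right)} = \left(-348\right) 1 = -348$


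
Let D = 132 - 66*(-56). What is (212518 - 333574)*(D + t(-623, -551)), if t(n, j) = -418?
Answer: -412800960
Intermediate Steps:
D = 3828 (D = 132 + 3696 = 3828)
(212518 - 333574)*(D + t(-623, -551)) = (212518 - 333574)*(3828 - 418) = -121056*3410 = -412800960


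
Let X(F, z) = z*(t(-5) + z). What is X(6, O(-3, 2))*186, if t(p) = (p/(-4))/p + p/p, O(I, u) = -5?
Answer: 7905/2 ≈ 3952.5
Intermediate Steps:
t(p) = ¾ (t(p) = (p*(-¼))/p + 1 = (-p/4)/p + 1 = -¼ + 1 = ¾)
X(F, z) = z*(¾ + z)
X(6, O(-3, 2))*186 = ((¼)*(-5)*(3 + 4*(-5)))*186 = ((¼)*(-5)*(3 - 20))*186 = ((¼)*(-5)*(-17))*186 = (85/4)*186 = 7905/2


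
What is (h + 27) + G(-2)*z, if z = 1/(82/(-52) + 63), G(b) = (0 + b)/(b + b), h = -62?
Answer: -55882/1597 ≈ -34.992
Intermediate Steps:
G(b) = ½ (G(b) = b/((2*b)) = b*(1/(2*b)) = ½)
z = 26/1597 (z = 1/(82*(-1/52) + 63) = 1/(-41/26 + 63) = 1/(1597/26) = 26/1597 ≈ 0.016281)
(h + 27) + G(-2)*z = (-62 + 27) + (½)*(26/1597) = -35 + 13/1597 = -55882/1597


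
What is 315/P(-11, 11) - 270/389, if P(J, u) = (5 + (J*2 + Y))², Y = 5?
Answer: 9295/6224 ≈ 1.4934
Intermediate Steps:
P(J, u) = (10 + 2*J)² (P(J, u) = (5 + (J*2 + 5))² = (5 + (2*J + 5))² = (5 + (5 + 2*J))² = (10 + 2*J)²)
315/P(-11, 11) - 270/389 = 315/((4*(5 - 11)²)) - 270/389 = 315/((4*(-6)²)) - 270*1/389 = 315/((4*36)) - 270/389 = 315/144 - 270/389 = 315*(1/144) - 270/389 = 35/16 - 270/389 = 9295/6224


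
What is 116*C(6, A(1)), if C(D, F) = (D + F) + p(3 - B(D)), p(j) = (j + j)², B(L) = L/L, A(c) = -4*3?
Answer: 1160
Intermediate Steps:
A(c) = -12
B(L) = 1
p(j) = 4*j² (p(j) = (2*j)² = 4*j²)
C(D, F) = 16 + D + F (C(D, F) = (D + F) + 4*(3 - 1*1)² = (D + F) + 4*(3 - 1)² = (D + F) + 4*2² = (D + F) + 4*4 = (D + F) + 16 = 16 + D + F)
116*C(6, A(1)) = 116*(16 + 6 - 12) = 116*10 = 1160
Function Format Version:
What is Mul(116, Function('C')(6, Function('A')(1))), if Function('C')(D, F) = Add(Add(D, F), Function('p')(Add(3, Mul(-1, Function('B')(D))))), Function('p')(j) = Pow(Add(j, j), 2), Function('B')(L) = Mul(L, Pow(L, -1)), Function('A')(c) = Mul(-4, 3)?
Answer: 1160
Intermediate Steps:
Function('A')(c) = -12
Function('B')(L) = 1
Function('p')(j) = Mul(4, Pow(j, 2)) (Function('p')(j) = Pow(Mul(2, j), 2) = Mul(4, Pow(j, 2)))
Function('C')(D, F) = Add(16, D, F) (Function('C')(D, F) = Add(Add(D, F), Mul(4, Pow(Add(3, Mul(-1, 1)), 2))) = Add(Add(D, F), Mul(4, Pow(Add(3, -1), 2))) = Add(Add(D, F), Mul(4, Pow(2, 2))) = Add(Add(D, F), Mul(4, 4)) = Add(Add(D, F), 16) = Add(16, D, F))
Mul(116, Function('C')(6, Function('A')(1))) = Mul(116, Add(16, 6, -12)) = Mul(116, 10) = 1160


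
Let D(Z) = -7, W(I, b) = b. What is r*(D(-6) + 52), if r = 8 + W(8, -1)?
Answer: 315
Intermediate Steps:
r = 7 (r = 8 - 1 = 7)
r*(D(-6) + 52) = 7*(-7 + 52) = 7*45 = 315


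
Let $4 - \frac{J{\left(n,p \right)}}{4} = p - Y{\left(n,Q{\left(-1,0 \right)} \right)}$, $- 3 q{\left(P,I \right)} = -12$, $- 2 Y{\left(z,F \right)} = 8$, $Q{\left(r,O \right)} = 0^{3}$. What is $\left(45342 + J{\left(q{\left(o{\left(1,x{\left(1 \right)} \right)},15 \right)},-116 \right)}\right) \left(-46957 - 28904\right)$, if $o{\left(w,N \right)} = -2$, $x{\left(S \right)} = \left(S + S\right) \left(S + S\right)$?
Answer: $-3474888966$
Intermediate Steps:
$x{\left(S \right)} = 4 S^{2}$ ($x{\left(S \right)} = 2 S 2 S = 4 S^{2}$)
$Q{\left(r,O \right)} = 0$
$Y{\left(z,F \right)} = -4$ ($Y{\left(z,F \right)} = \left(- \frac{1}{2}\right) 8 = -4$)
$q{\left(P,I \right)} = 4$ ($q{\left(P,I \right)} = \left(- \frac{1}{3}\right) \left(-12\right) = 4$)
$J{\left(n,p \right)} = - 4 p$ ($J{\left(n,p \right)} = 16 - 4 \left(p - -4\right) = 16 - 4 \left(p + 4\right) = 16 - 4 \left(4 + p\right) = 16 - \left(16 + 4 p\right) = - 4 p$)
$\left(45342 + J{\left(q{\left(o{\left(1,x{\left(1 \right)} \right)},15 \right)},-116 \right)}\right) \left(-46957 - 28904\right) = \left(45342 - -464\right) \left(-46957 - 28904\right) = \left(45342 + 464\right) \left(-75861\right) = 45806 \left(-75861\right) = -3474888966$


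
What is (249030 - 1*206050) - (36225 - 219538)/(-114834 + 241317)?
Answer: 5436422653/126483 ≈ 42981.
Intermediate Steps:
(249030 - 1*206050) - (36225 - 219538)/(-114834 + 241317) = (249030 - 206050) - (-183313)/126483 = 42980 - (-183313)/126483 = 42980 - 1*(-183313/126483) = 42980 + 183313/126483 = 5436422653/126483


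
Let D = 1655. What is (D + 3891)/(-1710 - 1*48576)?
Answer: -2773/25143 ≈ -0.11029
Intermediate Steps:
(D + 3891)/(-1710 - 1*48576) = (1655 + 3891)/(-1710 - 1*48576) = 5546/(-1710 - 48576) = 5546/(-50286) = 5546*(-1/50286) = -2773/25143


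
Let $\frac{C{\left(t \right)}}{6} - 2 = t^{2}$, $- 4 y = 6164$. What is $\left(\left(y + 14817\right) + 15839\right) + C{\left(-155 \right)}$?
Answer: $173277$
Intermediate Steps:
$y = -1541$ ($y = \left(- \frac{1}{4}\right) 6164 = -1541$)
$C{\left(t \right)} = 12 + 6 t^{2}$
$\left(\left(y + 14817\right) + 15839\right) + C{\left(-155 \right)} = \left(\left(-1541 + 14817\right) + 15839\right) + \left(12 + 6 \left(-155\right)^{2}\right) = \left(13276 + 15839\right) + \left(12 + 6 \cdot 24025\right) = 29115 + \left(12 + 144150\right) = 29115 + 144162 = 173277$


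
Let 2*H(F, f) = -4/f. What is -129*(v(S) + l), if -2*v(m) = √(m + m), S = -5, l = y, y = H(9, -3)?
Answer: -86 + 129*I*√10/2 ≈ -86.0 + 203.97*I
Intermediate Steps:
H(F, f) = -2/f (H(F, f) = (-4/f)/2 = -2/f)
y = ⅔ (y = -2/(-3) = -2*(-⅓) = ⅔ ≈ 0.66667)
l = ⅔ ≈ 0.66667
v(m) = -√2*√m/2 (v(m) = -√(m + m)/2 = -√2*√m/2)
-129*(v(S) + l) = -129*(-√2*√(-5)/2 + ⅔) = -129*(-√2*I*√5/2 + ⅔) = -129*(-I*√10/2 + ⅔) = -129*(⅔ - I*√10/2) = -86 + 129*I*√10/2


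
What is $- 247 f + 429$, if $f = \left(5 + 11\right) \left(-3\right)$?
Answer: $12285$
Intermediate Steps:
$f = -48$ ($f = 16 \left(-3\right) = -48$)
$- 247 f + 429 = \left(-247\right) \left(-48\right) + 429 = 11856 + 429 = 12285$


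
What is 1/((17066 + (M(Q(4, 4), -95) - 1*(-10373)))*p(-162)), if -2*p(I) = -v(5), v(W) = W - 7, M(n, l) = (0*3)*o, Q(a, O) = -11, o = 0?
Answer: -1/27439 ≈ -3.6444e-5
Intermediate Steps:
M(n, l) = 0 (M(n, l) = (0*3)*0 = 0*0 = 0)
v(W) = -7 + W
p(I) = -1 (p(I) = -(-1)*(-7 + 5)/2 = -(-1)*(-2)/2 = -1/2*2 = -1)
1/((17066 + (M(Q(4, 4), -95) - 1*(-10373)))*p(-162)) = 1/((17066 + (0 - 1*(-10373)))*(-1)) = -1/(17066 + (0 + 10373)) = -1/(17066 + 10373) = -1/27439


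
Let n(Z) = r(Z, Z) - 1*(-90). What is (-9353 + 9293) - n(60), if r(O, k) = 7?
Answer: -157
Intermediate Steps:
n(Z) = 97 (n(Z) = 7 - 1*(-90) = 7 + 90 = 97)
(-9353 + 9293) - n(60) = (-9353 + 9293) - 1*97 = -60 - 97 = -157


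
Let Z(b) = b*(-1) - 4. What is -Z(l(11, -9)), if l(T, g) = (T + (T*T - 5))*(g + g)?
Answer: -2282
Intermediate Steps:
l(T, g) = 2*g*(-5 + T + T**2) (l(T, g) = (T + (T**2 - 5))*(2*g) = (T + (-5 + T**2))*(2*g) = (-5 + T + T**2)*(2*g) = 2*g*(-5 + T + T**2))
Z(b) = -4 - b (Z(b) = -b - 4 = -4 - b)
-Z(l(11, -9)) = -(-4 - 2*(-9)*(-5 + 11 + 11**2)) = -(-4 - 2*(-9)*(-5 + 11 + 121)) = -(-4 - 2*(-9)*127) = -(-4 - 1*(-2286)) = -(-4 + 2286) = -1*2282 = -2282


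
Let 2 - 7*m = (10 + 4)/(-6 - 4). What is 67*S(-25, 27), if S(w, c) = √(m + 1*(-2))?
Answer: 67*I*√1855/35 ≈ 82.448*I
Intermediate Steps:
m = 17/35 (m = 2/7 - (10 + 4)/(7*(-6 - 4)) = 2/7 - 2/(-10) = 2/7 - 2*(-1)/10 = 2/7 - ⅐*(-7/5) = 2/7 + ⅕ = 17/35 ≈ 0.48571)
S(w, c) = I*√1855/35 (S(w, c) = √(17/35 + 1*(-2)) = √(17/35 - 2) = √(-53/35) = I*√1855/35)
67*S(-25, 27) = 67*(I*√1855/35) = 67*I*√1855/35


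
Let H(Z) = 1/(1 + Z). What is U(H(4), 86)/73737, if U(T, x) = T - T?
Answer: 0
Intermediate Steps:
U(T, x) = 0
U(H(4), 86)/73737 = 0/73737 = 0*(1/73737) = 0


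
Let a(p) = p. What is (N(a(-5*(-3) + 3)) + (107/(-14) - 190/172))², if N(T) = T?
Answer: 7756225/90601 ≈ 85.609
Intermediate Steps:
(N(a(-5*(-3) + 3)) + (107/(-14) - 190/172))² = ((-5*(-3) + 3) + (107/(-14) - 190/172))² = ((15 + 3) + (107*(-1/14) - 190*1/172))² = (18 + (-107/14 - 95/86))² = (18 - 2633/301)² = (2785/301)² = 7756225/90601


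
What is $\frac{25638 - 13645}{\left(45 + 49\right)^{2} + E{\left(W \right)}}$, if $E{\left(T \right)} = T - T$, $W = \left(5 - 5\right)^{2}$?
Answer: $\frac{11993}{8836} \approx 1.3573$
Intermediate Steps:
$W = 0$ ($W = 0^{2} = 0$)
$E{\left(T \right)} = 0$
$\frac{25638 - 13645}{\left(45 + 49\right)^{2} + E{\left(W \right)}} = \frac{25638 - 13645}{\left(45 + 49\right)^{2} + 0} = \frac{11993}{94^{2} + 0} = \frac{11993}{8836 + 0} = \frac{11993}{8836}$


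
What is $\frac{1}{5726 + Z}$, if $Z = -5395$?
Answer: $\frac{1}{331} \approx 0.0030211$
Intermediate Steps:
$\frac{1}{5726 + Z} = \frac{1}{5726 - 5395} = \frac{1}{331}$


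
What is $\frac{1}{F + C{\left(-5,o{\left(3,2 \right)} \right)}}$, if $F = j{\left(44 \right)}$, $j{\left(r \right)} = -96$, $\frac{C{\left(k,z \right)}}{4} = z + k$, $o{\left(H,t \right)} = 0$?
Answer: $- \frac{1}{116} \approx -0.0086207$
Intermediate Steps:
$C{\left(k,z \right)} = 4 k + 4 z$ ($C{\left(k,z \right)} = 4 \left(z + k\right) = 4 \left(k + z\right) = 4 k + 4 z$)
$F = -96$
$\frac{1}{F + C{\left(-5,o{\left(3,2 \right)} \right)}} = \frac{1}{-96 + \left(4 \left(-5\right) + 4 \cdot 0\right)} = \frac{1}{-96 + \left(-20 + 0\right)} = \frac{1}{-96 - 20} = \frac{1}{-116} = - \frac{1}{116}$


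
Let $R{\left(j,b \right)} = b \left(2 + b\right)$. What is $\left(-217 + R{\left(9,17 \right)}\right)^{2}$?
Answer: $11236$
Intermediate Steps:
$\left(-217 + R{\left(9,17 \right)}\right)^{2} = \left(-217 + 17 \left(2 + 17\right)\right)^{2} = \left(-217 + 17 \cdot 19\right)^{2} = \left(-217 + 323\right)^{2} = 106^{2} = 11236$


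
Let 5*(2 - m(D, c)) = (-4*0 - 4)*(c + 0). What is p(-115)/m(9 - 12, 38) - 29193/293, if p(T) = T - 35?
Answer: -824836/7911 ≈ -104.26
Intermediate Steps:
p(T) = -35 + T
m(D, c) = 2 + 4*c/5 (m(D, c) = 2 - (-4*0 - 4)*(c + 0)/5 = 2 - (0 - 4)*c/5 = 2 - (-4)*c/5 = 2 + 4*c/5)
p(-115)/m(9 - 12, 38) - 29193/293 = (-35 - 115)/(2 + (⅘)*38) - 29193/293 = -150/(2 + 152/5) - 29193*1/293 = -150/162/5 - 29193/293 = -150*5/162 - 29193/293 = -125/27 - 29193/293 = -824836/7911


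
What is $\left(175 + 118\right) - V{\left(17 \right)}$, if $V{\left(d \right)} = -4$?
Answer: $297$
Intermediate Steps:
$\left(175 + 118\right) - V{\left(17 \right)} = \left(175 + 118\right) - -4 = 293 + 4 = 297$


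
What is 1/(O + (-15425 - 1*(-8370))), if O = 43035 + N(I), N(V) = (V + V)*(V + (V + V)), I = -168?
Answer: 1/205324 ≈ 4.8704e-6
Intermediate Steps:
N(V) = 6*V**2 (N(V) = (2*V)*(V + 2*V) = (2*V)*(3*V) = 6*V**2)
O = 212379 (O = 43035 + 6*(-168)**2 = 43035 + 6*28224 = 43035 + 169344 = 212379)
1/(O + (-15425 - 1*(-8370))) = 1/(212379 + (-15425 - 1*(-8370))) = 1/(212379 + (-15425 + 8370)) = 1/(212379 - 7055) = 1/205324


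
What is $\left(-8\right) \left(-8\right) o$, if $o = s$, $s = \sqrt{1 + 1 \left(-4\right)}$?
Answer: $64 i \sqrt{3} \approx 110.85 i$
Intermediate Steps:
$s = i \sqrt{3}$ ($s = \sqrt{1 - 4} = \sqrt{-3} = i \sqrt{3} \approx 1.732 i$)
$o = i \sqrt{3} \approx 1.732 i$
$\left(-8\right) \left(-8\right) o = \left(-8\right) \left(-8\right) i \sqrt{3} = 64 i \sqrt{3}$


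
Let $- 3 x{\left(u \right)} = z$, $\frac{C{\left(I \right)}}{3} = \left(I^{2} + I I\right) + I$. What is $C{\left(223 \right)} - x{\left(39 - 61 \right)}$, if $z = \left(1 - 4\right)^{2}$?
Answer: $299046$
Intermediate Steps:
$C{\left(I \right)} = 3 I + 6 I^{2}$ ($C{\left(I \right)} = 3 \left(\left(I^{2} + I I\right) + I\right) = 3 \left(\left(I^{2} + I^{2}\right) + I\right) = 3 \left(2 I^{2} + I\right) = 3 \left(I + 2 I^{2}\right) = 3 I + 6 I^{2}$)
$z = 9$ ($z = \left(-3\right)^{2} = 9$)
$x{\left(u \right)} = -3$ ($x{\left(u \right)} = \left(- \frac{1}{3}\right) 9 = -3$)
$C{\left(223 \right)} - x{\left(39 - 61 \right)} = 3 \cdot 223 \left(1 + 2 \cdot 223\right) - -3 = 3 \cdot 223 \left(1 + 446\right) + 3 = 3 \cdot 223 \cdot 447 + 3 = 299043 + 3 = 299046$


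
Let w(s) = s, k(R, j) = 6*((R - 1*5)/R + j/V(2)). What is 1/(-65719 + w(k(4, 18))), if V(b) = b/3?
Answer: -2/131117 ≈ -1.5254e-5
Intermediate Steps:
V(b) = b/3 (V(b) = b*(⅓) = b/3)
k(R, j) = 9*j + 6*(-5 + R)/R (k(R, j) = 6*((R - 1*5)/R + j/(((⅓)*2))) = 6*((R - 5)/R + j/(⅔)) = 6*((-5 + R)/R + j*(3/2)) = 6*((-5 + R)/R + 3*j/2) = 6*(3*j/2 + (-5 + R)/R) = 9*j + 6*(-5 + R)/R)
1/(-65719 + w(k(4, 18))) = 1/(-65719 + (6 - 30/4 + 9*18)) = 1/(-65719 + (6 - 30*¼ + 162)) = 1/(-65719 + (6 - 15/2 + 162)) = 1/(-65719 + 321/2) = 1/(-131117/2) = -2/131117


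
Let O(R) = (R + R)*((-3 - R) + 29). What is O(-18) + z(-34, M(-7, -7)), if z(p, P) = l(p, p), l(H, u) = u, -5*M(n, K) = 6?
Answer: -1618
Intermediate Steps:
M(n, K) = -6/5 (M(n, K) = -⅕*6 = -6/5)
z(p, P) = p
O(R) = 2*R*(26 - R) (O(R) = (2*R)*(26 - R) = 2*R*(26 - R))
O(-18) + z(-34, M(-7, -7)) = 2*(-18)*(26 - 1*(-18)) - 34 = 2*(-18)*(26 + 18) - 34 = 2*(-18)*44 - 34 = -1584 - 34 = -1618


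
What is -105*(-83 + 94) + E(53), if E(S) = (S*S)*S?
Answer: 147722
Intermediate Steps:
E(S) = S³ (E(S) = S²*S = S³)
-105*(-83 + 94) + E(53) = -105*(-83 + 94) + 53³ = -105*11 + 148877 = -1155 + 148877 = 147722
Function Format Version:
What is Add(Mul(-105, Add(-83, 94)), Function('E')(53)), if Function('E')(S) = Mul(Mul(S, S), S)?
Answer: 147722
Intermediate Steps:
Function('E')(S) = Pow(S, 3) (Function('E')(S) = Mul(Pow(S, 2), S) = Pow(S, 3))
Add(Mul(-105, Add(-83, 94)), Function('E')(53)) = Add(Mul(-105, Add(-83, 94)), Pow(53, 3)) = Add(Mul(-105, 11), 148877) = Add(-1155, 148877) = 147722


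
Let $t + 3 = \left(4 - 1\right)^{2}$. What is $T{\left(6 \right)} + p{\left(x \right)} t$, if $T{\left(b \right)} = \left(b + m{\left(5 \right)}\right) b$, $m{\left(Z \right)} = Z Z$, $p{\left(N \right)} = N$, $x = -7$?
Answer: $144$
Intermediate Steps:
$m{\left(Z \right)} = Z^{2}$
$T{\left(b \right)} = b \left(25 + b\right)$ ($T{\left(b \right)} = \left(b + 5^{2}\right) b = \left(b + 25\right) b = \left(25 + b\right) b = b \left(25 + b\right)$)
$t = 6$ ($t = -3 + \left(4 - 1\right)^{2} = -3 + 3^{2} = -3 + 9 = 6$)
$T{\left(6 \right)} + p{\left(x \right)} t = 6 \left(25 + 6\right) - 42 = 6 \cdot 31 - 42 = 186 - 42 = 144$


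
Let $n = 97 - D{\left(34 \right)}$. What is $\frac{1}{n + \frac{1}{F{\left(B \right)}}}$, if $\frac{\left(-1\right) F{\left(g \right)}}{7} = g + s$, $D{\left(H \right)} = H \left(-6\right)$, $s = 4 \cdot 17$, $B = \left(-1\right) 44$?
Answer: $\frac{168}{50567} \approx 0.0033223$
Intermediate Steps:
$B = -44$
$s = 68$
$D{\left(H \right)} = - 6 H$
$F{\left(g \right)} = -476 - 7 g$ ($F{\left(g \right)} = - 7 \left(g + 68\right) = - 7 \left(68 + g\right) = -476 - 7 g$)
$n = 301$ ($n = 97 - \left(-6\right) 34 = 97 - -204 = 97 + 204 = 301$)
$\frac{1}{n + \frac{1}{F{\left(B \right)}}} = \frac{1}{301 + \frac{1}{-476 - -308}} = \frac{1}{301 + \frac{1}{-476 + 308}} = \frac{1}{301 + \frac{1}{-168}} = \frac{1}{301 - \frac{1}{168}} = \frac{1}{\frac{50567}{168}} = \frac{168}{50567}$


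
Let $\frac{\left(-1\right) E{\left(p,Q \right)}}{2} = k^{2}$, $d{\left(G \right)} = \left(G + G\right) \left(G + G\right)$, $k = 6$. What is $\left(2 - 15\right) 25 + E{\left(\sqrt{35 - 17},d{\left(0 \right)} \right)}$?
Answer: $-397$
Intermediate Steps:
$d{\left(G \right)} = 4 G^{2}$ ($d{\left(G \right)} = 2 G 2 G = 4 G^{2}$)
$E{\left(p,Q \right)} = -72$ ($E{\left(p,Q \right)} = - 2 \cdot 6^{2} = \left(-2\right) 36 = -72$)
$\left(2 - 15\right) 25 + E{\left(\sqrt{35 - 17},d{\left(0 \right)} \right)} = \left(2 - 15\right) 25 - 72 = \left(-13\right) 25 - 72 = -325 - 72 = -397$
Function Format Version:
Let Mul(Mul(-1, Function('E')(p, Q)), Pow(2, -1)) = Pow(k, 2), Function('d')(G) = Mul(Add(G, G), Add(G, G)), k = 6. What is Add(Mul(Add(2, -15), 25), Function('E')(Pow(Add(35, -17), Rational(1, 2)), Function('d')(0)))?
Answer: -397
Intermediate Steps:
Function('d')(G) = Mul(4, Pow(G, 2)) (Function('d')(G) = Mul(Mul(2, G), Mul(2, G)) = Mul(4, Pow(G, 2)))
Function('E')(p, Q) = -72 (Function('E')(p, Q) = Mul(-2, Pow(6, 2)) = Mul(-2, 36) = -72)
Add(Mul(Add(2, -15), 25), Function('E')(Pow(Add(35, -17), Rational(1, 2)), Function('d')(0))) = Add(Mul(Add(2, -15), 25), -72) = Add(Mul(-13, 25), -72) = Add(-325, -72) = -397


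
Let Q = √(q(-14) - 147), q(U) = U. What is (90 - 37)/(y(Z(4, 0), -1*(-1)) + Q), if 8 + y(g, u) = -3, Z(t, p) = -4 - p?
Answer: -583/282 - 53*I*√161/282 ≈ -2.0674 - 2.3847*I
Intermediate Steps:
Q = I*√161 (Q = √(-14 - 147) = √(-161) = I*√161 ≈ 12.689*I)
y(g, u) = -11 (y(g, u) = -8 - 3 = -11)
(90 - 37)/(y(Z(4, 0), -1*(-1)) + Q) = (90 - 37)/(-11 + I*√161) = 53/(-11 + I*√161)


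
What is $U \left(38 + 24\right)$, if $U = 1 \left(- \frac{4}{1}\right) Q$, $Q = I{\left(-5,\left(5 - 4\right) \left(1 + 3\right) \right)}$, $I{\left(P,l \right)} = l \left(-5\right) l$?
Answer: $19840$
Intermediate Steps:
$I{\left(P,l \right)} = - 5 l^{2}$ ($I{\left(P,l \right)} = - 5 l l = - 5 l^{2}$)
$Q = -80$ ($Q = - 5 \left(\left(5 - 4\right) \left(1 + 3\right)\right)^{2} = - 5 \left(1 \cdot 4\right)^{2} = - 5 \cdot 4^{2} = \left(-5\right) 16 = -80$)
$U = 320$ ($U = 1 \left(- \frac{4}{1}\right) \left(-80\right) = 1 \left(\left(-4\right) 1\right) \left(-80\right) = 1 \left(-4\right) \left(-80\right) = \left(-4\right) \left(-80\right) = 320$)
$U \left(38 + 24\right) = 320 \left(38 + 24\right) = 320 \cdot 62 = 19840$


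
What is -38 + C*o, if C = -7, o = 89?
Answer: -661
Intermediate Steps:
-38 + C*o = -38 - 7*89 = -38 - 623 = -661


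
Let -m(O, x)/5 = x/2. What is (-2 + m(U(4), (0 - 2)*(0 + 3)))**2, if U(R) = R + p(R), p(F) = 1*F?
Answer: 169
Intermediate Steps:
p(F) = F
U(R) = 2*R (U(R) = R + R = 2*R)
m(O, x) = -5*x/2
(-2 + m(U(4), (0 - 2)*(0 + 3)))**2 = (-2 - 5*(0 - 2)*(0 + 3)/2)**2 = (-2 - (-5)*3)**2 = (-2 - 5/2*(-6))**2 = (-2 + 15)**2 = 13**2 = 169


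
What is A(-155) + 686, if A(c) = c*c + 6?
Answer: 24717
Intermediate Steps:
A(c) = 6 + c² (A(c) = c² + 6 = 6 + c²)
A(-155) + 686 = (6 + (-155)²) + 686 = (6 + 24025) + 686 = 24031 + 686 = 24717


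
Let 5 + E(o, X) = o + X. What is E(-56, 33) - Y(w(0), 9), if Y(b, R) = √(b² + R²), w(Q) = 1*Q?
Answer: -37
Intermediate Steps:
w(Q) = Q
Y(b, R) = √(R² + b²)
E(o, X) = -5 + X + o (E(o, X) = -5 + (o + X) = -5 + (X + o) = -5 + X + o)
E(-56, 33) - Y(w(0), 9) = (-5 + 33 - 56) - √(9² + 0²) = -28 - √(81 + 0) = -28 - √81 = -28 - 1*9 = -28 - 9 = -37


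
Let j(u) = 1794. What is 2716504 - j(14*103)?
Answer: 2714710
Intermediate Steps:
2716504 - j(14*103) = 2716504 - 1*1794 = 2716504 - 1794 = 2714710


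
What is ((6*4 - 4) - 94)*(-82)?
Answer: 6068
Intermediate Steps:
((6*4 - 4) - 94)*(-82) = ((24 - 4) - 94)*(-82) = (20 - 94)*(-82) = -74*(-82) = 6068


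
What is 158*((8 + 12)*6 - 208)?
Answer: -13904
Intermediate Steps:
158*((8 + 12)*6 - 208) = 158*(20*6 - 208) = 158*(120 - 208) = 158*(-88) = -13904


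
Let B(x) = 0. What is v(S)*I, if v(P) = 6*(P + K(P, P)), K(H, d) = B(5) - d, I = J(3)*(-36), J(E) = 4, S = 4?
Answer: 0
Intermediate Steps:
I = -144 (I = 4*(-36) = -144)
K(H, d) = -d (K(H, d) = 0 - d = -d)
v(P) = 0 (v(P) = 6*(P - P) = 6*0 = 0)
v(S)*I = 0*(-144) = 0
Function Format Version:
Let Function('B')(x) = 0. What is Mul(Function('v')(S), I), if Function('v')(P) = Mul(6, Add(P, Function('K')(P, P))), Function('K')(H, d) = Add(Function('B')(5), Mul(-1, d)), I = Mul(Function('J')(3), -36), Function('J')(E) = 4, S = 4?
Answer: 0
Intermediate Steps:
I = -144 (I = Mul(4, -36) = -144)
Function('K')(H, d) = Mul(-1, d) (Function('K')(H, d) = Add(0, Mul(-1, d)) = Mul(-1, d))
Function('v')(P) = 0 (Function('v')(P) = Mul(6, Add(P, Mul(-1, P))) = Mul(6, 0) = 0)
Mul(Function('v')(S), I) = Mul(0, -144) = 0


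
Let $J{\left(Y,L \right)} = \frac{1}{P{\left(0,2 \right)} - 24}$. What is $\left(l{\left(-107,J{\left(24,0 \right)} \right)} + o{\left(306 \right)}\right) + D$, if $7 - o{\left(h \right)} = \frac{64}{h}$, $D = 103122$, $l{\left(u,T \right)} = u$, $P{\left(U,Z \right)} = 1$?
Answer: $\frac{15762334}{153} \approx 1.0302 \cdot 10^{5}$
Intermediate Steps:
$J{\left(Y,L \right)} = - \frac{1}{23}$ ($J{\left(Y,L \right)} = \frac{1}{1 - 24} = \frac{1}{-23} = - \frac{1}{23}$)
$o{\left(h \right)} = 7 - \frac{64}{h}$
$\left(l{\left(-107,J{\left(24,0 \right)} \right)} + o{\left(306 \right)}\right) + D = \left(-107 + \left(7 - \frac{64}{306}\right)\right) + 103122 = \left(-107 + \left(7 - \frac{32}{153}\right)\right) + 103122 = \left(-107 + \frac{1039}{153}\right) + 103122 = - \frac{15332}{153} + 103122 = \frac{15762334}{153}$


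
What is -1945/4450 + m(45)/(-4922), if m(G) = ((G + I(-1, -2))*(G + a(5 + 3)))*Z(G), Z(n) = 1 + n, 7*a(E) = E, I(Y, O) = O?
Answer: -12652571/666610 ≈ -18.980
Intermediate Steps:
a(E) = E/7
m(G) = (1 + G)*(-2 + G)*(8/7 + G) (m(G) = ((G - 2)*(G + (5 + 3)/7))*(1 + G) = ((-2 + G)*(G + (⅐)*8))*(1 + G) = ((-2 + G)*(G + 8/7))*(1 + G) = ((-2 + G)*(8/7 + G))*(1 + G) = (1 + G)*(-2 + G)*(8/7 + G))
-1945/4450 + m(45)/(-4922) = -1945/4450 + ((1 + 45)*(-16 - 6*45 + 7*45²)/7)/(-4922) = -1945*1/4450 + ((⅐)*46*(-16 - 270 + 7*2025))*(-1/4922) = -389/890 + ((⅐)*46*(-16 - 270 + 14175))*(-1/4922) = -389/890 + ((⅐)*46*13889)*(-1/4922) = -389/890 + (638894/7)*(-1/4922) = -389/890 - 13889/749 = -12652571/666610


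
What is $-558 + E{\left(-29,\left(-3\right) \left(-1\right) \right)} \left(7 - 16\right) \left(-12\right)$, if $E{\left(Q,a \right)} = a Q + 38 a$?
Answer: $2358$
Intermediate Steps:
$E{\left(Q,a \right)} = 38 a + Q a$ ($E{\left(Q,a \right)} = Q a + 38 a = 38 a + Q a$)
$-558 + E{\left(-29,\left(-3\right) \left(-1\right) \right)} \left(7 - 16\right) \left(-12\right) = -558 + \left(-3\right) \left(-1\right) \left(38 - 29\right) \left(7 - 16\right) \left(-12\right) = -558 + 3 \cdot 9 \left(\left(-9\right) \left(-12\right)\right) = -558 + 27 \cdot 108 = -558 + 2916 = 2358$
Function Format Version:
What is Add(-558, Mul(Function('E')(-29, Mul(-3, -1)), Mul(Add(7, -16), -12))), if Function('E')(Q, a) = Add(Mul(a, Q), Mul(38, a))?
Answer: 2358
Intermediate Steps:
Function('E')(Q, a) = Add(Mul(38, a), Mul(Q, a)) (Function('E')(Q, a) = Add(Mul(Q, a), Mul(38, a)) = Add(Mul(38, a), Mul(Q, a)))
Add(-558, Mul(Function('E')(-29, Mul(-3, -1)), Mul(Add(7, -16), -12))) = Add(-558, Mul(Mul(Mul(-3, -1), Add(38, -29)), Mul(Add(7, -16), -12))) = Add(-558, Mul(Mul(3, 9), Mul(-9, -12))) = Add(-558, Mul(27, 108)) = Add(-558, 2916) = 2358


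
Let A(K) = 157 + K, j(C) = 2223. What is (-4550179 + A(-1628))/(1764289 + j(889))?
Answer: -2275825/883256 ≈ -2.5766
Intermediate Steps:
(-4550179 + A(-1628))/(1764289 + j(889)) = (-4550179 + (157 - 1628))/(1764289 + 2223) = (-4550179 - 1471)/1766512 = -4551650*1/1766512 = -2275825/883256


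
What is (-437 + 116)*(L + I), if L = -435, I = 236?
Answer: 63879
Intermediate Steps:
(-437 + 116)*(L + I) = (-437 + 116)*(-435 + 236) = -321*(-199) = 63879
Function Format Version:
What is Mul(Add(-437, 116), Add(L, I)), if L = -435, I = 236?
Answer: 63879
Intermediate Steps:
Mul(Add(-437, 116), Add(L, I)) = Mul(Add(-437, 116), Add(-435, 236)) = Mul(-321, -199) = 63879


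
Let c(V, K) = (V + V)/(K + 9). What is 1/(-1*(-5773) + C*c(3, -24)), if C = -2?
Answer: 5/28869 ≈ 0.00017320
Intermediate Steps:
c(V, K) = 2*V/(9 + K) (c(V, K) = (2*V)/(9 + K) = 2*V/(9 + K))
1/(-1*(-5773) + C*c(3, -24)) = 1/(-1*(-5773) - 4*3/(9 - 24)) = 1/(5773 - 4*3/(-15)) = 1/(5773 - 4*3*(-1)/15) = 1/(5773 - 2*(-⅖)) = 1/(5773 + ⅘) = 1/(28869/5) = 5/28869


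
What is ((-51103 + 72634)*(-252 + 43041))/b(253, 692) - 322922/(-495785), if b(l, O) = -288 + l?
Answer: -91352346204109/3470495 ≈ -2.6323e+7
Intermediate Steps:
((-51103 + 72634)*(-252 + 43041))/b(253, 692) - 322922/(-495785) = ((-51103 + 72634)*(-252 + 43041))/(-288 + 253) - 322922/(-495785) = (21531*42789)/(-35) - 322922*(-1/495785) = 921289959*(-1/35) + 322922/495785 = -921289959/35 + 322922/495785 = -91352346204109/3470495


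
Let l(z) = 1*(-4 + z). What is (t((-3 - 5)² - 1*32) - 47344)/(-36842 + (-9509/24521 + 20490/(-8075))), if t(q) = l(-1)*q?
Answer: 1881225618160/1459111175523 ≈ 1.2893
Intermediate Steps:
l(z) = -4 + z
t(q) = -5*q (t(q) = (-4 - 1)*q = -5*q)
(t((-3 - 5)² - 1*32) - 47344)/(-36842 + (-9509/24521 + 20490/(-8075))) = (-5*((-3 - 5)² - 1*32) - 47344)/(-36842 + (-9509/24521 + 20490/(-8075))) = (-5*((-8)² - 32) - 47344)/(-36842 + (-9509*1/24521 + 20490*(-1/8075))) = (-5*(64 - 32) - 47344)/(-36842 + (-9509/24521 - 4098/1615)) = (-5*32 - 47344)/(-36842 - 115844093/39601415) = (-160 - 47344)/(-1459111175523/39601415) = -47504*(-39601415/1459111175523) = 1881225618160/1459111175523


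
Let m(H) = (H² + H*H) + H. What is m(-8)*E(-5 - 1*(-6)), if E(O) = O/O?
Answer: 120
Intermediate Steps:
m(H) = H + 2*H² (m(H) = (H² + H²) + H = 2*H² + H = H + 2*H²)
E(O) = 1
m(-8)*E(-5 - 1*(-6)) = -8*(1 + 2*(-8))*1 = -8*(1 - 16)*1 = -8*(-15)*1 = 120*1 = 120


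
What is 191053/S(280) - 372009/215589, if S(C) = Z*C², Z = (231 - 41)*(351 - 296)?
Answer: -9234495290751/5352356240000 ≈ -1.7253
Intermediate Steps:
Z = 10450 (Z = 190*55 = 10450)
S(C) = 10450*C²
191053/S(280) - 372009/215589 = 191053/((10450*280²)) - 372009/215589 = 191053/((10450*78400)) - 372009*1/215589 = 191053/819280000 - 11273/6533 = -9234495290751/5352356240000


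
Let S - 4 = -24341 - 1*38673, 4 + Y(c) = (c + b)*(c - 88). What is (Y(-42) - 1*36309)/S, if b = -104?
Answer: 17333/63010 ≈ 0.27508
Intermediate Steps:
Y(c) = -4 + (-104 + c)*(-88 + c) (Y(c) = -4 + (c - 104)*(c - 88) = -4 + (-104 + c)*(-88 + c))
S = -63010 (S = 4 + (-24341 - 1*38673) = 4 + (-24341 - 38673) = 4 - 63014 = -63010)
(Y(-42) - 1*36309)/S = ((9148 + (-42)² - 192*(-42)) - 1*36309)/(-63010) = ((9148 + 1764 + 8064) - 36309)*(-1/63010) = (18976 - 36309)*(-1/63010) = -17333*(-1/63010) = 17333/63010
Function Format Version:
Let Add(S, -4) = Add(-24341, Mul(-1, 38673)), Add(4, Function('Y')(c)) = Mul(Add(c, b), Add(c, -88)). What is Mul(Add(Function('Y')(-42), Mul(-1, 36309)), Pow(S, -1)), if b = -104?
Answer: Rational(17333, 63010) ≈ 0.27508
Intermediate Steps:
Function('Y')(c) = Add(-4, Mul(Add(-104, c), Add(-88, c))) (Function('Y')(c) = Add(-4, Mul(Add(c, -104), Add(c, -88))) = Add(-4, Mul(Add(-104, c), Add(-88, c))))
S = -63010 (S = Add(4, Add(-24341, Mul(-1, 38673))) = Add(4, Add(-24341, -38673)) = Add(4, -63014) = -63010)
Mul(Add(Function('Y')(-42), Mul(-1, 36309)), Pow(S, -1)) = Mul(Add(Add(9148, Pow(-42, 2), Mul(-192, -42)), Mul(-1, 36309)), Pow(-63010, -1)) = Mul(Add(Add(9148, 1764, 8064), -36309), Rational(-1, 63010)) = Mul(Add(18976, -36309), Rational(-1, 63010)) = Mul(-17333, Rational(-1, 63010)) = Rational(17333, 63010)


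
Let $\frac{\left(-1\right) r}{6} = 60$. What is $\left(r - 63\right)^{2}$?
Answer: $178929$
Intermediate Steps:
$r = -360$ ($r = \left(-6\right) 60 = -360$)
$\left(r - 63\right)^{2} = \left(-360 - 63\right)^{2} = \left(-423\right)^{2} = 178929$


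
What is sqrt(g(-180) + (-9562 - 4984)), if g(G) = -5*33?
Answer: I*sqrt(14711) ≈ 121.29*I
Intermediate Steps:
g(G) = -165
sqrt(g(-180) + (-9562 - 4984)) = sqrt(-165 + (-9562 - 4984)) = sqrt(-165 - 14546) = sqrt(-14711) = I*sqrt(14711)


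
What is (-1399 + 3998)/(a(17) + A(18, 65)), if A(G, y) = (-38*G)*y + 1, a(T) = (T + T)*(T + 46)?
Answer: -2599/42317 ≈ -0.061417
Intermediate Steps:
a(T) = 2*T*(46 + T) (a(T) = (2*T)*(46 + T) = 2*T*(46 + T))
A(G, y) = 1 - 38*G*y (A(G, y) = -38*G*y + 1 = 1 - 38*G*y)
(-1399 + 3998)/(a(17) + A(18, 65)) = (-1399 + 3998)/(2*17*(46 + 17) + (1 - 38*18*65)) = 2599/(2*17*63 + (1 - 44460)) = 2599/(2142 - 44459) = 2599/(-42317) = 2599*(-1/42317) = -2599/42317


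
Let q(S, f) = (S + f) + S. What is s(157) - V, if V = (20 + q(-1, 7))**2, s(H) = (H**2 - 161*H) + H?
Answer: -1096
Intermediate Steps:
q(S, f) = f + 2*S
s(H) = H**2 - 160*H
V = 625 (V = (20 + (7 + 2*(-1)))**2 = (20 + (7 - 2))**2 = (20 + 5)**2 = 25**2 = 625)
s(157) - V = 157*(-160 + 157) - 1*625 = 157*(-3) - 625 = -471 - 625 = -1096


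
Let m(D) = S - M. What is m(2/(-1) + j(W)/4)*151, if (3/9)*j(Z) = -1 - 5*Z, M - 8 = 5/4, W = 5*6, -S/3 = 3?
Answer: -11023/4 ≈ -2755.8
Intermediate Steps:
S = -9 (S = -3*3 = -9)
W = 30
M = 37/4 (M = 8 + 5/4 = 37/4 ≈ 9.2500)
j(Z) = -3 - 15*Z (j(Z) = 3*(-1 - 5*Z) = -3 - 15*Z)
m(D) = -73/4 (m(D) = -9 - 1*37/4 = -9 - 37/4 = -73/4)
m(2/(-1) + j(W)/4)*151 = -73/4*151 = -11023/4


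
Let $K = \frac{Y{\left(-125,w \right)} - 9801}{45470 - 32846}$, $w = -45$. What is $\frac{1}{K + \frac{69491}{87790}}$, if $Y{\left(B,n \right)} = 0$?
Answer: $\frac{184710160}{2804099} \approx 65.871$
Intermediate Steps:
$K = - \frac{3267}{4208}$ ($K = \frac{0 - 9801}{45470 - 32846} = - \frac{9801}{12624} = \left(-9801\right) \frac{1}{12624} = - \frac{3267}{4208} \approx -0.77638$)
$\frac{1}{K + \frac{69491}{87790}} = \frac{1}{- \frac{3267}{4208} + \frac{69491}{87790}} = \frac{1}{\frac{2804099}{184710160}} = \frac{184710160}{2804099}$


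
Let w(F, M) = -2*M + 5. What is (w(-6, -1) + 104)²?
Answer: 12321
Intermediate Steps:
w(F, M) = 5 - 2*M
(w(-6, -1) + 104)² = ((5 - 2*(-1)) + 104)² = ((5 + 2) + 104)² = (7 + 104)² = 111² = 12321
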